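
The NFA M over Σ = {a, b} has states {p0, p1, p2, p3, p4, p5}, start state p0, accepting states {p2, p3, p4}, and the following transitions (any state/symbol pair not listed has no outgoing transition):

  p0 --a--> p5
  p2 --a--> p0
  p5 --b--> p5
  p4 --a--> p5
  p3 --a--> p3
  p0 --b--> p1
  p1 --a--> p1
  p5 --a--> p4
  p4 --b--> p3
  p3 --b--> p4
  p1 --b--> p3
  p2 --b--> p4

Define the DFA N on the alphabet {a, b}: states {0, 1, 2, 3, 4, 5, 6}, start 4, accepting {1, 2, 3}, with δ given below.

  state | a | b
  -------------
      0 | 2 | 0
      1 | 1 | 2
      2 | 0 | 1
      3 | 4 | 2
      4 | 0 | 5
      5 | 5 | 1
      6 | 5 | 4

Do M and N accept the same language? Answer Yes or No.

Yes

Exploring the product automaton M × N from the start pair (p0, 4), following both machines on each input symbol, reaches 5 state pairs: (p0, 4), (p5, 0), (p1, 5), (p4, 2), (p3, 1).
M accepts in {p2, p3, p4} and N accepts in {1, 2, 3}. In every reachable pair the two components are either both accepting — (p4, 2), (p3, 1) — or both non-accepting, so no string is accepted by exactly one of the machines: L(M) \ L(N) and L(N) \ L(M) are both empty.
Hence every string is accepted by M iff it is accepted by N, and the two languages coincide.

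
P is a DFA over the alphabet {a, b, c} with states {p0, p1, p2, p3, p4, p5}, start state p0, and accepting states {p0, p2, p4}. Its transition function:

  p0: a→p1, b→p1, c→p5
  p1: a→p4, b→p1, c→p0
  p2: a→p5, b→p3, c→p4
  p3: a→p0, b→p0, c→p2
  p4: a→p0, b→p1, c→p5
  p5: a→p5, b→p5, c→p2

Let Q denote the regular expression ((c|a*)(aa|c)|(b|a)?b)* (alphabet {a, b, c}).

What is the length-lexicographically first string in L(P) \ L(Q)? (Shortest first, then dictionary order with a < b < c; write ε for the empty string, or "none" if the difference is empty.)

The string ba is accepted by P but not by Q.
No shorter string lies in the difference, and ba is the lexicographically first length-2 string in L(P) \ L(Q).

ba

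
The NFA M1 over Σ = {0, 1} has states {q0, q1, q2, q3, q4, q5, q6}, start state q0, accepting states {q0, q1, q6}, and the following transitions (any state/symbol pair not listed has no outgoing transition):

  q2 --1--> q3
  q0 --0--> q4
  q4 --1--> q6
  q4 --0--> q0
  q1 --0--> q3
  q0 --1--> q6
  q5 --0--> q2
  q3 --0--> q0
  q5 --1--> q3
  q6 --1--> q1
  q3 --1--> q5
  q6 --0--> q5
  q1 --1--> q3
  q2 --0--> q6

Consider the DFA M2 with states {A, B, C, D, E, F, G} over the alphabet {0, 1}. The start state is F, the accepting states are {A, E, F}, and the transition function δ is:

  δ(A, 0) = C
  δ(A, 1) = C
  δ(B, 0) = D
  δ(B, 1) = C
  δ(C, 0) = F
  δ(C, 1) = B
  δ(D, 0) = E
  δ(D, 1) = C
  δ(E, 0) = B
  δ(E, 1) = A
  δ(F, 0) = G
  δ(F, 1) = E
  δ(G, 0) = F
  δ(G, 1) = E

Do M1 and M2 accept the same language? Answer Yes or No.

Yes

Exploring the product automaton M1 × M2 from the start pair (q0, F), following both machines on each input symbol, reaches 7 state pairs: (q0, F), (q4, G), (q6, E), (q5, B), (q1, A), (q2, D), (q3, C).
M1 accepts in {q0, q1, q6} and M2 accepts in {A, E, F}. In every reachable pair the two components are either both accepting — (q0, F), (q6, E), (q1, A) — or both non-accepting, so no string is accepted by exactly one of the machines: L(M1) \ L(M2) and L(M2) \ L(M1) are both empty.
Hence every string is accepted by M1 iff it is accepted by M2, and the two languages coincide.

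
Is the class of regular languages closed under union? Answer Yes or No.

Yes

Given DFAs for L₁ and L₂, run them in parallel: the product automaton on Q₁ × Q₂ that accepts when either component is accepting recognises L₁ ∪ L₂ (equivalently, R₁ | R₂ is a regular expression for it).
So the regular languages are closed under union.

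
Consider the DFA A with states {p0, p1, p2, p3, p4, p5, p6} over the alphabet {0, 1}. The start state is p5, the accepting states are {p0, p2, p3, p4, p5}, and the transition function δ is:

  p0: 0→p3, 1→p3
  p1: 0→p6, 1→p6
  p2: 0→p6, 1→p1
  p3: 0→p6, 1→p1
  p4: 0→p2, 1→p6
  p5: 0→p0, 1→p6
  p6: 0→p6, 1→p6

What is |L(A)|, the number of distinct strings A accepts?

4

The useful subgraph on states {p0, p3, p5} is acyclic, so L(A) is finite; the longest accepting path visits 3 useful states, giving maximum string length 2.
Counting accepting paths from p5 by length: 1 of length 0, 1 of length 1, 2 of length 2. Total 4.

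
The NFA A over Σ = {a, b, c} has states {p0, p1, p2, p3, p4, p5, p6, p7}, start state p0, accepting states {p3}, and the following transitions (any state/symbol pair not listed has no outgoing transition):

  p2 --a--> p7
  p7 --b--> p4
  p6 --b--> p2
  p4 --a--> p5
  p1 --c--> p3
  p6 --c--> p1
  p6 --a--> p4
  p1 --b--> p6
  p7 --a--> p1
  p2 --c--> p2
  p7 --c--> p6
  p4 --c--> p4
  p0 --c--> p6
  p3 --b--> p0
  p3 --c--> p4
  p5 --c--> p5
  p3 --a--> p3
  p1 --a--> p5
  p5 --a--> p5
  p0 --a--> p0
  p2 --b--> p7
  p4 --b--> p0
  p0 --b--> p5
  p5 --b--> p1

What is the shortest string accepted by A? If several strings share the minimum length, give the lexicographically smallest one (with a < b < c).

bbc

A breadth-first search from p0 reaches an accepting state first via the path p0 → p5 → p1 → p3 on input bbc.
No string of length < 3 is accepted (BFS exhausts all shorter strings without reaching an accepting state), and bbc is the lexicographically least accepting string of length 3.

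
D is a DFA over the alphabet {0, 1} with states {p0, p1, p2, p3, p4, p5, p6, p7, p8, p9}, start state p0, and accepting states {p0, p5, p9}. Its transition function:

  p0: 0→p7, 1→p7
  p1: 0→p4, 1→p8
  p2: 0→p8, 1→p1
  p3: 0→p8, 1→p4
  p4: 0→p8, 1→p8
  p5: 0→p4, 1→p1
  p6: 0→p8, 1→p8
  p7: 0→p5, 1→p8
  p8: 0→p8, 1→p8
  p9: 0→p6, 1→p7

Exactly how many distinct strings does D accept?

The useful subgraph on states {p0, p5, p7} is acyclic, so L(D) is finite; the longest accepting path visits 3 useful states, giving maximum string length 2.
Counting accepting paths from p0 by length: 1 of length 0, 2 of length 2. Total 3.

3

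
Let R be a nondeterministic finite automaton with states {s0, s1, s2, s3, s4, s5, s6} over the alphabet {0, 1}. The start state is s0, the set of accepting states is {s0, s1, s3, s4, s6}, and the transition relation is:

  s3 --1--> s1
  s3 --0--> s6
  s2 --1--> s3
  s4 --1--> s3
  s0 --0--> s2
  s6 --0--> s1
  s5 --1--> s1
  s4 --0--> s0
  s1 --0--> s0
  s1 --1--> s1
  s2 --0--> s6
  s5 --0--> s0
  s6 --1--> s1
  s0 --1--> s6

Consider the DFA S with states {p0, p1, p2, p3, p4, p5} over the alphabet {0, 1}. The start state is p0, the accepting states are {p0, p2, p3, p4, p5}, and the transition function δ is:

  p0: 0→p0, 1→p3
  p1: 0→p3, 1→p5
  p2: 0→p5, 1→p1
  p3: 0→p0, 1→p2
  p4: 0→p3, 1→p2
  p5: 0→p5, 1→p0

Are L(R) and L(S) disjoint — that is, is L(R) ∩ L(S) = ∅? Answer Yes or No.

The empty string ε is accepted by both R and S.
Hence L(R) ∩ L(S) ≠ ∅.

No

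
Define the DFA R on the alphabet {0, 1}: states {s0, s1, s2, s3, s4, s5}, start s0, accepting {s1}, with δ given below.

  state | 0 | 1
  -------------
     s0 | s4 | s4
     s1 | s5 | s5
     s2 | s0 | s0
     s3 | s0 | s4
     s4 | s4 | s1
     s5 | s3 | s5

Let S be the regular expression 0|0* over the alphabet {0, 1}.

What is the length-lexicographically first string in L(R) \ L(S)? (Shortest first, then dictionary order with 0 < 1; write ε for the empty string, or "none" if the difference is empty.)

01

The string 01 is accepted by R but not by S.
No shorter string lies in the difference, and 01 is the lexicographically first length-2 string in L(R) \ L(S).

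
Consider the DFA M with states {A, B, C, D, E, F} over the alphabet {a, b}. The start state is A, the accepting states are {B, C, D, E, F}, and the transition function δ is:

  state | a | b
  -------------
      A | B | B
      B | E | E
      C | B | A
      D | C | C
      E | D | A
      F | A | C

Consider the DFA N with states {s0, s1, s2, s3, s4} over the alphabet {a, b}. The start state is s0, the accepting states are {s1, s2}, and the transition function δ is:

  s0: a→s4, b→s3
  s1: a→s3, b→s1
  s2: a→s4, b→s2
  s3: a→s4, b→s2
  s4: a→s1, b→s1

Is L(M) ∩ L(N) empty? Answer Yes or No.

The string aa is accepted by both M and N.
Hence L(M) ∩ L(N) ≠ ∅.

No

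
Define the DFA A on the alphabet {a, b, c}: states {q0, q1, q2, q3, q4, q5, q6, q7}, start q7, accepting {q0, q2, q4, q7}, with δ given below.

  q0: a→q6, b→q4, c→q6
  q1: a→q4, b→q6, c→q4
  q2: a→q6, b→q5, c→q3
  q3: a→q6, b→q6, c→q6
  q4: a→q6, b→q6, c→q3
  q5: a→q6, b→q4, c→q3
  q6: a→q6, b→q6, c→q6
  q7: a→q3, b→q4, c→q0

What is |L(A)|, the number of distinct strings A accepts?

4

The useful subgraph on states {q0, q4, q7} is acyclic, so L(A) is finite; the longest accepting path visits 3 useful states, giving maximum string length 2.
Counting accepting paths from q7 by length: 1 of length 0, 2 of length 1, 1 of length 2. Total 4.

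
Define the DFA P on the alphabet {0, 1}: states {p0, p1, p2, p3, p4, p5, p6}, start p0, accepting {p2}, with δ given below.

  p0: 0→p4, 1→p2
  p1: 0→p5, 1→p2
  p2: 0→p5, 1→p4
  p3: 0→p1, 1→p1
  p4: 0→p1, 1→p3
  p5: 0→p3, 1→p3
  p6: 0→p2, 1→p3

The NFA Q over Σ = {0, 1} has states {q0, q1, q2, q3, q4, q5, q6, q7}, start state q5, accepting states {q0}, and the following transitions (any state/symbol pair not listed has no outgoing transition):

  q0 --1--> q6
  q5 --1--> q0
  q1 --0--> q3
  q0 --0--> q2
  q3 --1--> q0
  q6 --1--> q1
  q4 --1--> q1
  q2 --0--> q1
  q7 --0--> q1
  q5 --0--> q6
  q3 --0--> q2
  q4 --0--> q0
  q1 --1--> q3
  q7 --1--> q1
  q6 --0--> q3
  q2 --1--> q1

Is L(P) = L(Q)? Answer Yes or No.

Exploring the product automaton P × Q from the start pair (p0, q5), following both machines on each input symbol, reaches 6 state pairs: (p0, q5), (p4, q6), (p2, q0), (p1, q3), (p3, q1), (p5, q2).
P accepts in {p2} and Q accepts in {q0}. In every reachable pair the two components are either both accepting — (p2, q0) — or both non-accepting, so no string is accepted by exactly one of the machines: L(P) \ L(Q) and L(Q) \ L(P) are both empty.
Hence every string is accepted by P iff it is accepted by Q, and the two languages coincide.

Yes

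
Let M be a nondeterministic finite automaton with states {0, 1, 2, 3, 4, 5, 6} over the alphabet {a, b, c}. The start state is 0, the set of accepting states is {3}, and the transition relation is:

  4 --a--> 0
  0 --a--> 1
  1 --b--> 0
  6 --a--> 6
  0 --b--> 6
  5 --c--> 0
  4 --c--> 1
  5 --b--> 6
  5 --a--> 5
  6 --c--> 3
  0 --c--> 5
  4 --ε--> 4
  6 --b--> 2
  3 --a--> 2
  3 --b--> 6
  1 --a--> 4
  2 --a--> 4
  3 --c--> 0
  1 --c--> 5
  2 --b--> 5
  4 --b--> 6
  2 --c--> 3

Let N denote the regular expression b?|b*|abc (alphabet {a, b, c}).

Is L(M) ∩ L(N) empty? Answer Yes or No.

Converting the expression N to a DFA (subset construction, then merging equivalent states) gives the minimal DFA with states {n0, n1, n2, n3, n4, n5}, start state n0, accepting states {n0, n2, n5} and transitions n0: a→n1, b→n2, c→n3; n1: a→n3, b→n4, c→n3; n2: a→n3, b→n2, c→n3; n3: a→n3, b→n3, c→n3; n4: a→n3, b→n3, c→n5; n5: a→n3, b→n3, c→n3.
Exploring the product automaton M × N from the start pair (0, n0), following both machines on each input symbol, reaches 14 state pairs: (0, n0), (1, n1), (6, n2), (5, n3), (4, n3), (0, n4), (6, n3), (2, n2), (3, n3), (0, n3), (1, n3), (5, n5), (2, n3), (5, n2).
M accepts in {3} and N accepts in {n0, n2, n5}; no reachable pair has both components accepting, so no string drives both machines to acceptance simultaneously and L(M) ∩ L(N) = ∅.
So no string is accepted by both, and the intersection is empty.

Yes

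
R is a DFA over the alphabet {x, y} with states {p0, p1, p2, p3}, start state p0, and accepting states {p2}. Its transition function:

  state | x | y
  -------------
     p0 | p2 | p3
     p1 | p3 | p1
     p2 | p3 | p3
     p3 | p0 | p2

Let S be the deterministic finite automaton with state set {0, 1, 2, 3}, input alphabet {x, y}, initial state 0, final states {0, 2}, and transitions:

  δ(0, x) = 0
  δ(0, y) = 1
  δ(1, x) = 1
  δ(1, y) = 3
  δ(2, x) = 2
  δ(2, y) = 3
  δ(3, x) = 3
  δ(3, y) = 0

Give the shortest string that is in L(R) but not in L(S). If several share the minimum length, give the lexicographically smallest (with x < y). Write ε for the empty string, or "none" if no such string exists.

The string yy is accepted by R but not by S.
No shorter string lies in the difference, and yy is the lexicographically first length-2 string in L(R) \ L(S).

yy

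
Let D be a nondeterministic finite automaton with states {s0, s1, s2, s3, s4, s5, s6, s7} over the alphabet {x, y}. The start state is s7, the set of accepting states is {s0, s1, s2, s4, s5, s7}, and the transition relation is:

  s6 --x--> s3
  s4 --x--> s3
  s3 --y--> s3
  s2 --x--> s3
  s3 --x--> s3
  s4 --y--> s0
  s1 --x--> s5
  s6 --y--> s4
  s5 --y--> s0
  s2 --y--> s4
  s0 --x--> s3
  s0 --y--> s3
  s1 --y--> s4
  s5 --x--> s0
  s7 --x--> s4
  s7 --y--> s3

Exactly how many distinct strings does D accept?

3

The useful subgraph on states {s0, s4, s7} is acyclic, so L(D) is finite; the longest accepting path visits 3 useful states, giving maximum string length 2.
Counting accepting paths from s7 by length: 1 of length 0, 1 of length 1, 1 of length 2. Total 3.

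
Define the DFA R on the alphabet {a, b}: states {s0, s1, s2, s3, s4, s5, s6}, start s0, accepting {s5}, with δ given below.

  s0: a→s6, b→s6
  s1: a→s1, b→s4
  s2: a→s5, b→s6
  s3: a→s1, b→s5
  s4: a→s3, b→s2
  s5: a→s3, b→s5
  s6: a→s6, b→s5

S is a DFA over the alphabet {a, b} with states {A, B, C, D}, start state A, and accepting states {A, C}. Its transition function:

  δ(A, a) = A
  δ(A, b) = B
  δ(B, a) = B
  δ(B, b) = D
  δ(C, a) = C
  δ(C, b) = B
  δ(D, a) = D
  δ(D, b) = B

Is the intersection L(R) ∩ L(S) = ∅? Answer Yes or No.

Yes

Exploring the product automaton R × S from the start pair (s0, A), following both machines on each input symbol, reaches 14 state pairs: (s0, A), (s6, A), (s6, B), (s5, B), (s5, D), (s3, B), (s3, D), (s1, B), (s1, D), (s4, D), (s4, B), (s2, B), (s2, D), (s6, D).
R accepts in {s5} and S accepts in {A, C}; no reachable pair has both components accepting, so no string drives both machines to acceptance simultaneously and L(R) ∩ L(S) = ∅.
So no string is accepted by both, and the intersection is empty.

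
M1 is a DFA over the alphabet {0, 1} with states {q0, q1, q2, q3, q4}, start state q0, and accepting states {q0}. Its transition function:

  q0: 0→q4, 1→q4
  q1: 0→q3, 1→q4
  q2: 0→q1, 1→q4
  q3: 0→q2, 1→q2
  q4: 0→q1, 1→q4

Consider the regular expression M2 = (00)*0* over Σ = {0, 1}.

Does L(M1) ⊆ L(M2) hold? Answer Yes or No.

Yes

Converting the expression M2 to a DFA (subset construction, then merging equivalent states) gives the minimal DFA with states {r0, r1}, start state r0, accepting states {r0} and transitions r0: 0→r0, 1→r1; r1: 0→r1, 1→r1.
Exploring the product automaton M1 × M2 from the start pair (q0, r0), following both machines on each input symbol, reaches 9 state pairs: (q0, r0), (q4, r0), (q4, r1), (q1, r0), (q1, r1), (q3, r0), (q3, r1), (q2, r0), (q2, r1).
M1 accepts in {q0} and M2 accepts in {r0}. The reachable pairs whose M1-component is accepting are (q0, r0); in each of them the M2-component is accepting too, so the product for L(M1) \ L(M2) (M1-component accepting, M2-component rejecting) has no reachable accepting pair and the difference is empty.
Hence every string in L(M1) is also in L(M2).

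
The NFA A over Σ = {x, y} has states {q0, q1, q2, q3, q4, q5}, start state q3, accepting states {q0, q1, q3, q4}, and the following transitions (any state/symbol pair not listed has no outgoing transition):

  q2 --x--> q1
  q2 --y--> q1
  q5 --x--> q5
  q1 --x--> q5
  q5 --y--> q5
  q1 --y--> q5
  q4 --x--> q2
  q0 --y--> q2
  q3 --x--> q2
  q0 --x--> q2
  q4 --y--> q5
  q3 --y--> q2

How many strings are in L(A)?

5

The useful subgraph on states {q1, q2, q3} is acyclic, so L(A) is finite; the longest accepting path visits 3 useful states, giving maximum string length 2.
Counting accepting paths from q3 by length: 1 of length 0, 4 of length 2. Total 5.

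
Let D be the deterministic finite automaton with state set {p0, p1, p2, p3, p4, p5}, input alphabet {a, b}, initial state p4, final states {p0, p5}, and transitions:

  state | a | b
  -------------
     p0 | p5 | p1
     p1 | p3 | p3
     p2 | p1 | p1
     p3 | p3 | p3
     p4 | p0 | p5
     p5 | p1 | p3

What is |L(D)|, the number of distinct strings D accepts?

The useful subgraph on states {p0, p4, p5} is acyclic, so L(D) is finite; the longest accepting path visits 3 useful states, giving maximum string length 2.
Counting accepting paths from p4 by length: 2 of length 1, 1 of length 2. Total 3.

3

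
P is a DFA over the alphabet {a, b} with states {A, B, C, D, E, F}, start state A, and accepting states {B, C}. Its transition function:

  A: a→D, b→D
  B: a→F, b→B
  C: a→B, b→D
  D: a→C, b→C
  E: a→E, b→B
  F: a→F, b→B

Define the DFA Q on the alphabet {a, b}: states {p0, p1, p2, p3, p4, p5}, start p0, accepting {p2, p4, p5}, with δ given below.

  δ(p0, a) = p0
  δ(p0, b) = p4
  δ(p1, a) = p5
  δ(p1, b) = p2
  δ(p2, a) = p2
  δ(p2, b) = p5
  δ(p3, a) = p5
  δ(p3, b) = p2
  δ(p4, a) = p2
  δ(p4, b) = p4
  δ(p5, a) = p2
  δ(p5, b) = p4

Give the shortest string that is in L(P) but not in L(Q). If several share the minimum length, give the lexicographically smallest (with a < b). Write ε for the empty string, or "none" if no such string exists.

aa

The string aa is accepted by P but not by Q.
No shorter string lies in the difference, and aa is the lexicographically first length-2 string in L(P) \ L(Q).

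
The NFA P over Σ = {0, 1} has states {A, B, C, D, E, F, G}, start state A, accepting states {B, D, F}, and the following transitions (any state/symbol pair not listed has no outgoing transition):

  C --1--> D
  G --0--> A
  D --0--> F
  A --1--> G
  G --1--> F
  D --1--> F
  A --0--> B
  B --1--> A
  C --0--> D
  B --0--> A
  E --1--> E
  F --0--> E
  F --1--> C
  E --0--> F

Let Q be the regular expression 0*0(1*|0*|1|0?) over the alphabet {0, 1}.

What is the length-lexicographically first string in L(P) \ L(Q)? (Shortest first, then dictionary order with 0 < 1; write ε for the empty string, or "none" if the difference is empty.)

11

The string 11 is accepted by P but not by Q.
No shorter string lies in the difference, and 11 is the lexicographically first length-2 string in L(P) \ L(Q).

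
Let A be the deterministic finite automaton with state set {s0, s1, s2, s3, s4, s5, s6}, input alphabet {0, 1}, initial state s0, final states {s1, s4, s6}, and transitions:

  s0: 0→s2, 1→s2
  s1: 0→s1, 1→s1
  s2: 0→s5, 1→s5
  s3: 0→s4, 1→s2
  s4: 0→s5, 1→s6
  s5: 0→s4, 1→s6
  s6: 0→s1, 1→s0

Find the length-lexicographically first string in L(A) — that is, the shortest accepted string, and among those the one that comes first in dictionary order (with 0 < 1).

A breadth-first search from s0 reaches an accepting state first via the path s0 → s2 → s5 → s4 on input 000.
No string of length < 3 is accepted (BFS exhausts all shorter strings without reaching an accepting state), and 000 is the lexicographically least accepting string of length 3.

000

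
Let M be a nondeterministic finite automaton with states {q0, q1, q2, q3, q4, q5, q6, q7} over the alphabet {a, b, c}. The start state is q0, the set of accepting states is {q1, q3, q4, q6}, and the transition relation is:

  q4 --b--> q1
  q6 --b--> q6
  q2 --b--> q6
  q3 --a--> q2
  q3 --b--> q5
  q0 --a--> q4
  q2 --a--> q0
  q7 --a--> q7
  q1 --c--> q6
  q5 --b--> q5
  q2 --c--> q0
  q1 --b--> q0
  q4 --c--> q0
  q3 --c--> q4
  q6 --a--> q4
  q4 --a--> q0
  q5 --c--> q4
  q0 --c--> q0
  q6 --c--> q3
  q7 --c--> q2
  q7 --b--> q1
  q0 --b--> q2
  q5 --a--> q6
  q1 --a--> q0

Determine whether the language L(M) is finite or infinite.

State q0 is reachable from the start and can reach an accepting state, and it lies on the cycle q0 → q0.
Traversing that cycle any number of times yields accepted strings of unbounded length, so the language is infinite.

infinite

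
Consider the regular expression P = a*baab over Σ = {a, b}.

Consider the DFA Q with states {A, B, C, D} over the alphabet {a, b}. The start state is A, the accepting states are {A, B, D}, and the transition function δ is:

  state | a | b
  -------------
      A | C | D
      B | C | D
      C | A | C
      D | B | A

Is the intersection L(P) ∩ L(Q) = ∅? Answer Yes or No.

Converting the expression P to a DFA (subset construction, then merging equivalent states) gives the minimal DFA with states {p0, p1, p2, p3, p4, p5}, start state p0, accepting states {p5} and transitions p0: a→p0, b→p1; p1: a→p2, b→p3; p2: a→p4, b→p3; p3: a→p3, b→p3; p4: a→p3, b→p5; p5: a→p3, b→p3.
Exploring the product automaton P × Q from the start pair (p0, A), following both machines on each input symbol, reaches 12 state pairs: (p0, A), (p0, C), (p1, D), (p1, C), (p2, B), (p3, A), (p2, A), (p3, C), (p4, C), (p3, D), (p5, C), (p3, B).
P accepts in {p5} and Q accepts in {A, B, D}; no reachable pair has both components accepting, so no string drives both machines to acceptance simultaneously and L(P) ∩ L(Q) = ∅.
So no string is accepted by both, and the intersection is empty.

Yes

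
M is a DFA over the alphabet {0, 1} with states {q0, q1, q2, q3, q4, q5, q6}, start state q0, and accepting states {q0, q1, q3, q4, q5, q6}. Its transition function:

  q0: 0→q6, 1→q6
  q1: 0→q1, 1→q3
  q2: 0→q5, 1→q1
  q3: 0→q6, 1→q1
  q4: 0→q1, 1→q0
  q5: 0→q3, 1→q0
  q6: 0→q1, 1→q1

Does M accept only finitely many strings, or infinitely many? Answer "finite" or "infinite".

infinite

State q1 is reachable from the start and can reach an accepting state, and it lies on the cycle q1 → q1.
Traversing that cycle any number of times yields accepted strings of unbounded length, so the language is infinite.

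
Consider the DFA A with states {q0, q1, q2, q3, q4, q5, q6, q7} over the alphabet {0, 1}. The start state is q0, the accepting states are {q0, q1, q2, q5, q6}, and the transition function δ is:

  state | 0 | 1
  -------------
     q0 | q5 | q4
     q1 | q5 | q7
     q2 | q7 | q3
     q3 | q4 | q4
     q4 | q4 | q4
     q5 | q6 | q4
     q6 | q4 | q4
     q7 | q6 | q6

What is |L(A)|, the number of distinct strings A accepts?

The useful subgraph on states {q0, q5, q6} is acyclic, so L(A) is finite; the longest accepting path visits 3 useful states, giving maximum string length 2.
Counting accepting paths from q0 by length: 1 of length 0, 1 of length 1, 1 of length 2. Total 3.

3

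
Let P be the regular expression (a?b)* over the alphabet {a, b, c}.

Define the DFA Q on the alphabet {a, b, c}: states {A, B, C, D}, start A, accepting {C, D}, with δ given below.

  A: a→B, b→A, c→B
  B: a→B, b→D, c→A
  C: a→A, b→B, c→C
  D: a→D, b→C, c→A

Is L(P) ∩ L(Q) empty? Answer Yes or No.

No

The string ab is accepted by both P and Q.
Hence L(P) ∩ L(Q) ≠ ∅.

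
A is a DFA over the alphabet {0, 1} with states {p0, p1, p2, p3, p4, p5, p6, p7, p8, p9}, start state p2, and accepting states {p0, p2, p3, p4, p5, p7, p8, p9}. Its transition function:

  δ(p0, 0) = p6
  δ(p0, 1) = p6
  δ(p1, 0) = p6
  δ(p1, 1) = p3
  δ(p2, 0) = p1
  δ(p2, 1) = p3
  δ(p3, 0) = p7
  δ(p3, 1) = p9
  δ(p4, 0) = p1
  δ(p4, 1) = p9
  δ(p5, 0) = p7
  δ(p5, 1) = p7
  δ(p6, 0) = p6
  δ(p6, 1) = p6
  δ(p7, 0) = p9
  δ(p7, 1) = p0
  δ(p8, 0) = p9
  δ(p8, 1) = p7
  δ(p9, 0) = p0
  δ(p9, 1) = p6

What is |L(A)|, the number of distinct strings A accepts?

The useful subgraph on states {p0, p1, p2, p3, p7, p9} is acyclic, so L(A) is finite; the longest accepting path visits 6 useful states, giving maximum string length 5.
Counting accepting paths from p2 by length: 1 of length 0, 1 of length 1, 3 of length 2, 5 of length 3, 4 of length 4, 1 of length 5. Total 15.

15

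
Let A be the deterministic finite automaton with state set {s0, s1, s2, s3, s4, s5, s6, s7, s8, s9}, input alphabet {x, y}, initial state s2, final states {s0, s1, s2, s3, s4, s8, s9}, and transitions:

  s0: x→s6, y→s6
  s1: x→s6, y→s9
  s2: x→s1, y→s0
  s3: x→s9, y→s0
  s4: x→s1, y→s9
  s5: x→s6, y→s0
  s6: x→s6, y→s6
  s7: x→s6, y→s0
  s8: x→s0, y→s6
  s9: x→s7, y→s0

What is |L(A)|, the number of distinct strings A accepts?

6

The useful subgraph on states {s0, s1, s2, s7, s9} is acyclic, so L(A) is finite; the longest accepting path visits 5 useful states, giving maximum string length 4.
Counting accepting paths from s2 by length: 1 of length 0, 2 of length 1, 1 of length 2, 1 of length 3, 1 of length 4. Total 6.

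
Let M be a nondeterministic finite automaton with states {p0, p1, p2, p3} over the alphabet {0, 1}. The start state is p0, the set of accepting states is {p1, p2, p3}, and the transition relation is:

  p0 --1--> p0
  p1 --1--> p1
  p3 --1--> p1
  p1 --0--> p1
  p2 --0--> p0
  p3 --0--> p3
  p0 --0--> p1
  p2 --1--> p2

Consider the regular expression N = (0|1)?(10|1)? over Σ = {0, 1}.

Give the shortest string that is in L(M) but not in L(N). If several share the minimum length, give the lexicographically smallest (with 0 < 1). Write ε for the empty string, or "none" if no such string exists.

The string 00 is accepted by M but not by N.
No shorter string lies in the difference, and 00 is the lexicographically first length-2 string in L(M) \ L(N).

00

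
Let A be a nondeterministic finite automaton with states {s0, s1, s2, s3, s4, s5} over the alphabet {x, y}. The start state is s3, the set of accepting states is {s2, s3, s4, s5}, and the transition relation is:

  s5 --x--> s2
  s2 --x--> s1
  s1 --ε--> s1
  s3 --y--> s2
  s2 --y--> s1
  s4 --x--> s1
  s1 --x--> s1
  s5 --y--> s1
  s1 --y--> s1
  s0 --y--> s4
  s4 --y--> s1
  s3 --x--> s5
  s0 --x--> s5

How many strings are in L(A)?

The useful subgraph on states {s2, s3, s5} is acyclic, so L(A) is finite; the longest accepting path visits 3 useful states, giving maximum string length 2.
Counting accepting paths from s3 by length: 1 of length 0, 2 of length 1, 1 of length 2. Total 4.

4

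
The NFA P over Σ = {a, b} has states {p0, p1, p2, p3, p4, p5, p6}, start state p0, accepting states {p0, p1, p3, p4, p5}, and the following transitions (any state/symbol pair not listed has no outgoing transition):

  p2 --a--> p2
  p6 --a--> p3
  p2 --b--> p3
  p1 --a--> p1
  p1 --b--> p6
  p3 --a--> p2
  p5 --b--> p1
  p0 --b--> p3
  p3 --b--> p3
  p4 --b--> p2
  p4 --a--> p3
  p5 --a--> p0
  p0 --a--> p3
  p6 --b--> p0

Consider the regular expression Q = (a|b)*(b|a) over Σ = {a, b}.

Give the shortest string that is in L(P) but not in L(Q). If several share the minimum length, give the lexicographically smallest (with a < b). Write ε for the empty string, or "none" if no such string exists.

ε

The empty string ε is accepted by P but not by Q.
Since ε is the unique shortest string, it is the required witness.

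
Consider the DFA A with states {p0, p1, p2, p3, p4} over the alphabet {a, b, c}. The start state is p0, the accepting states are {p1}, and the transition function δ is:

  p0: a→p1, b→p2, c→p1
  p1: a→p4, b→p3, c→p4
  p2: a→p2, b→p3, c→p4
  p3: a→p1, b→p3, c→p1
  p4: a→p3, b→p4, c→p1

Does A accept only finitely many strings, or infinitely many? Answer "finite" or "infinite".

infinite

State p1 is reachable from the start and can reach an accepting state, and it lies on the cycle p1 → p3 → p1.
Traversing that cycle any number of times yields accepted strings of unbounded length, so the language is infinite.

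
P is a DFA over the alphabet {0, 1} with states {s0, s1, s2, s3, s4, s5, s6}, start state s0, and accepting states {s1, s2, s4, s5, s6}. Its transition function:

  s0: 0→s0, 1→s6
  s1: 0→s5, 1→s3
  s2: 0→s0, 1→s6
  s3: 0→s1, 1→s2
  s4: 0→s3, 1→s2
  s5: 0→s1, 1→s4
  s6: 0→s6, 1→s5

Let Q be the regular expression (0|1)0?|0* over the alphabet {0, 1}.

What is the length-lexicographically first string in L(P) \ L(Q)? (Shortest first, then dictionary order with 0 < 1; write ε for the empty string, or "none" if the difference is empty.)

01

The string 01 is accepted by P but not by Q.
No shorter string lies in the difference, and 01 is the lexicographically first length-2 string in L(P) \ L(Q).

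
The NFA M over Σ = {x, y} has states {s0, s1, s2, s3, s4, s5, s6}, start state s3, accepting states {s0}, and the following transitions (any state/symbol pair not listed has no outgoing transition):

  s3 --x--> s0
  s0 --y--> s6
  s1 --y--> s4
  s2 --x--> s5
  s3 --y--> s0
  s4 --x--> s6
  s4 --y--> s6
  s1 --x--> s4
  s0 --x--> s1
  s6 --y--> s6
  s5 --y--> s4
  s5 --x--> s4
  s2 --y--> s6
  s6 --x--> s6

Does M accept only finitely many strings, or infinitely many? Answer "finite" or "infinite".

finite

The useful states (reachable from s3 and able to reach an accepting state) are {s0, s3}.
Restricted to these states the transition graph has no cycle, so every accepting path has bounded length and L is finite.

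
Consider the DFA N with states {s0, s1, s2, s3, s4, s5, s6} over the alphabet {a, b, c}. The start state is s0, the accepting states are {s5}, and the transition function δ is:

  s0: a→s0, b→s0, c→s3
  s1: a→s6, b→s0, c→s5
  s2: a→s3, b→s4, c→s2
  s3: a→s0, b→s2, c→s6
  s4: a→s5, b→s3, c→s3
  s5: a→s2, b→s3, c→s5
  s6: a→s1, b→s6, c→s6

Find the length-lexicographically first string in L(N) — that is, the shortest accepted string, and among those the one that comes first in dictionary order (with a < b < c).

A breadth-first search from s0 reaches an accepting state first via the path s0 → s3 → s2 → s4 → s5 on input cbba.
No string of length < 4 is accepted (BFS exhausts all shorter strings without reaching an accepting state), and cbba is the lexicographically least accepting string of length 4.

cbba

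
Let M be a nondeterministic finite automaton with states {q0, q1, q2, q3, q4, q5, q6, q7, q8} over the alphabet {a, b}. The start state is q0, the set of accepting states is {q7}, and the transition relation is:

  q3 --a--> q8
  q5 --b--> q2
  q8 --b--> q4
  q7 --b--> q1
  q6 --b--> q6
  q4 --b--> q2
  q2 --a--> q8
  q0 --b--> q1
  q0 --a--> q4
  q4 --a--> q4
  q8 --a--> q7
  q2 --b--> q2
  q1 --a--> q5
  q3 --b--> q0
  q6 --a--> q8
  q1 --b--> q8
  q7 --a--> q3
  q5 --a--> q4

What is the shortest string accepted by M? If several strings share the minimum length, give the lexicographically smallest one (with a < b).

A breadth-first search from q0 reaches an accepting state first via the path q0 → q1 → q8 → q7 on input bba.
No string of length < 3 is accepted (BFS exhausts all shorter strings without reaching an accepting state), and bba is the lexicographically least accepting string of length 3.

bba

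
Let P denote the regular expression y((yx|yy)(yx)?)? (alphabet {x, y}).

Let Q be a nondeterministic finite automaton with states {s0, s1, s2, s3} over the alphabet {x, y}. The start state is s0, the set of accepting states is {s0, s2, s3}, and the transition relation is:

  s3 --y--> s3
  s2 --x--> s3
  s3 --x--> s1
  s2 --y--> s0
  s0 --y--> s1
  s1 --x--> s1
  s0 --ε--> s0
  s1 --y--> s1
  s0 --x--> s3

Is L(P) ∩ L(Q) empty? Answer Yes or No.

Yes

Converting the expression P to a DFA (subset construction, then merging equivalent states) gives the minimal DFA with states {p0, p1, p2, p3, p4, p5, p6}, start state p0, accepting states {p2, p4, p6} and transitions p0: x→p1, y→p2; p1: x→p1, y→p1; p2: x→p1, y→p3; p3: x→p4, y→p4; p4: x→p1, y→p5; p5: x→p6, y→p1; p6: x→p1, y→p1.
Exploring the product automaton P × Q from the start pair (p0, s0), following both machines on each input symbol, reaches 8 state pairs: (p0, s0), (p1, s3), (p2, s1), (p1, s1), (p3, s1), (p4, s1), (p5, s1), (p6, s1).
P accepts in {p2, p4, p6} and Q accepts in {s0, s2, s3}; no reachable pair has both components accepting, so no string drives both machines to acceptance simultaneously and L(P) ∩ L(Q) = ∅.
So no string is accepted by both, and the intersection is empty.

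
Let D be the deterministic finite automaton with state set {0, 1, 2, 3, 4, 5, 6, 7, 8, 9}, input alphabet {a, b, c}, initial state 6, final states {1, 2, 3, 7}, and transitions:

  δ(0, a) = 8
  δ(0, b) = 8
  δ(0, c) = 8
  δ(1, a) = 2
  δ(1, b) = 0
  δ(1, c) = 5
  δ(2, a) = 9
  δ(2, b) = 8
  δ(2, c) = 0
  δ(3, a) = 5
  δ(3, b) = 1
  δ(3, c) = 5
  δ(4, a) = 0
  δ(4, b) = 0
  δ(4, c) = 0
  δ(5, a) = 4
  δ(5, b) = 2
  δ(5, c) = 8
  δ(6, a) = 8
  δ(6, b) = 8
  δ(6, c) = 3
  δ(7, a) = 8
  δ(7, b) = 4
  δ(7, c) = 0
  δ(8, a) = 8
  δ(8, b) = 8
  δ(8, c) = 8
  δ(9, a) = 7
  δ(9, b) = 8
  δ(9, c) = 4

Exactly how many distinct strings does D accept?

The useful subgraph on states {1, 2, 3, 5, 6, 7, 9} is acyclic, so L(D) is finite; the longest accepting path visits 7 useful states, giving maximum string length 6.
Counting accepting paths from 6 by length: 1 of length 1, 1 of length 2, 3 of length 3, 1 of length 4, 3 of length 5, 1 of length 6. Total 10.

10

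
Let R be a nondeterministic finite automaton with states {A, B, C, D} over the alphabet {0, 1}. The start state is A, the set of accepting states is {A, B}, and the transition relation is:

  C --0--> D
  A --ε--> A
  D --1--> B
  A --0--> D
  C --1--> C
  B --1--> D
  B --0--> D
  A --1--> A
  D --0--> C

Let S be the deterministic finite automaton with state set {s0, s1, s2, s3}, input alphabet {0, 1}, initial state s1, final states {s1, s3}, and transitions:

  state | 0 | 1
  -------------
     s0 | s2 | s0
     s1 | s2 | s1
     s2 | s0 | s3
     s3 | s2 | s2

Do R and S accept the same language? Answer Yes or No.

Exploring the product automaton R × S from the start pair (A, s1), following both machines on each input symbol, reaches 4 state pairs: (A, s1), (D, s2), (C, s0), (B, s3).
R accepts in {A, B} and S accepts in {s1, s3}. In every reachable pair the two components are either both accepting — (A, s1), (B, s3) — or both non-accepting, so no string is accepted by exactly one of the machines: L(R) \ L(S) and L(S) \ L(R) are both empty.
Hence every string is accepted by R iff it is accepted by S, and the two languages coincide.

Yes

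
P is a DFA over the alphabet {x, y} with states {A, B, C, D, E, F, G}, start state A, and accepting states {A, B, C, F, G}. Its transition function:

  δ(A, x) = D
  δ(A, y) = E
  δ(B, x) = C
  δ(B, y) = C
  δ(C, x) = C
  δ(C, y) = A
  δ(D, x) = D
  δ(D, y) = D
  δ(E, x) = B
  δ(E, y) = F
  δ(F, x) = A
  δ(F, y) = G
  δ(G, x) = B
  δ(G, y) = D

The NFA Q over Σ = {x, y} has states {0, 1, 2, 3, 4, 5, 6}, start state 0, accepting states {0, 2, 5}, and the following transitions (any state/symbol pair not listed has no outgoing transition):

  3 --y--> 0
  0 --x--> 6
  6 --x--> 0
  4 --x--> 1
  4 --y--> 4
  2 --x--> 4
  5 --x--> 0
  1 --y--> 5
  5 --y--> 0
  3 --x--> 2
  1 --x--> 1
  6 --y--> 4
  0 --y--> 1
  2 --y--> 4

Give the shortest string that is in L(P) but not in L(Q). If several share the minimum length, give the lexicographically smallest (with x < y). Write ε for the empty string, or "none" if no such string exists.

yx

The string yx is accepted by P but not by Q.
No shorter string lies in the difference, and yx is the lexicographically first length-2 string in L(P) \ L(Q).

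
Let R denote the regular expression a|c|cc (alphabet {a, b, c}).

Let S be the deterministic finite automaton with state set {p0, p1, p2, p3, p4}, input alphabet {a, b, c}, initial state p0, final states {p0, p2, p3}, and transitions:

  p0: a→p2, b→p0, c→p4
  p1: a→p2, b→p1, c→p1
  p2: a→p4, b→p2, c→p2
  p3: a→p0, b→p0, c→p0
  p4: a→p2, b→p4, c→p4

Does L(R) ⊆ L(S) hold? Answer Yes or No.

No

The string c is in L(R) but not in L(S).
So L(R) ⊄ L(S).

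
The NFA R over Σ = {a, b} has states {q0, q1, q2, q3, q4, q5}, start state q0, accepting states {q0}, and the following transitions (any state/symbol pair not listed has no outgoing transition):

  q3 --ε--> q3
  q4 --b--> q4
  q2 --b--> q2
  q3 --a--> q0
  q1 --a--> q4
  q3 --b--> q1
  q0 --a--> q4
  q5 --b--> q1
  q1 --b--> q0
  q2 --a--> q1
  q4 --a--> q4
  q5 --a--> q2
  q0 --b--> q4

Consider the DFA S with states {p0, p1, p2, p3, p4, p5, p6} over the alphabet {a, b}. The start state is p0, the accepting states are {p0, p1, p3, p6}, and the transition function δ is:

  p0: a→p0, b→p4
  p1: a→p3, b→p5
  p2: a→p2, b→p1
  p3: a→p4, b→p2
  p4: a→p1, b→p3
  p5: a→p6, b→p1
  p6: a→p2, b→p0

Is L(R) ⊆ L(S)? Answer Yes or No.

Yes

Exploring the product automaton R × S from the start pair (q0, p0), following both machines on each input symbol, reaches 8 state pairs: (q0, p0), (q4, p0), (q4, p4), (q4, p1), (q4, p3), (q4, p5), (q4, p2), (q4, p6).
R accepts in {q0} and S accepts in {p0, p1, p3, p6}. The reachable pairs whose R-component is accepting are (q0, p0); in each of them the S-component is accepting too, so the product for L(R) \ L(S) (R-component accepting, S-component rejecting) has no reachable accepting pair and the difference is empty.
Hence every string in L(R) is also in L(S).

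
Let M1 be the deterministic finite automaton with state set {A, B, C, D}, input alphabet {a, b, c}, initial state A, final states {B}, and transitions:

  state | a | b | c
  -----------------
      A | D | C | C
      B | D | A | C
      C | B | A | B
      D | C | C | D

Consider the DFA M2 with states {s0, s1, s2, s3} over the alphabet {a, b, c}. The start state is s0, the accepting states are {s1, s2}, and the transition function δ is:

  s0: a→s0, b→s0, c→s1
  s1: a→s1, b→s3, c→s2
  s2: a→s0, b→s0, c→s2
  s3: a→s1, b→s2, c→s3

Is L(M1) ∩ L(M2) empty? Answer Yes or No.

The string bc is accepted by both M1 and M2.
Hence L(M1) ∩ L(M2) ≠ ∅.

No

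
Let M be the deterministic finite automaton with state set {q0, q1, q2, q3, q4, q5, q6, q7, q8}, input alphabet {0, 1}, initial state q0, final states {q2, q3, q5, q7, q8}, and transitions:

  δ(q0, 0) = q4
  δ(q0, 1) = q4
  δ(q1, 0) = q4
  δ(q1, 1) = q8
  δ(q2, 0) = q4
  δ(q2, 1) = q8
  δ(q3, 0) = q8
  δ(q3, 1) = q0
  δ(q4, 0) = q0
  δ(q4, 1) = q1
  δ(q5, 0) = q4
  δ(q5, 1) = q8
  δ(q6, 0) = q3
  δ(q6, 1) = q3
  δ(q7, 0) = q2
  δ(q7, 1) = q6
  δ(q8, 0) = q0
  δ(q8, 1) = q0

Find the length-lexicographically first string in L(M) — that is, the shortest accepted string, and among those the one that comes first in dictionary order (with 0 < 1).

A breadth-first search from q0 reaches an accepting state first via the path q0 → q4 → q1 → q8 on input 011.
No string of length < 3 is accepted (BFS exhausts all shorter strings without reaching an accepting state), and 011 is the lexicographically least accepting string of length 3.

011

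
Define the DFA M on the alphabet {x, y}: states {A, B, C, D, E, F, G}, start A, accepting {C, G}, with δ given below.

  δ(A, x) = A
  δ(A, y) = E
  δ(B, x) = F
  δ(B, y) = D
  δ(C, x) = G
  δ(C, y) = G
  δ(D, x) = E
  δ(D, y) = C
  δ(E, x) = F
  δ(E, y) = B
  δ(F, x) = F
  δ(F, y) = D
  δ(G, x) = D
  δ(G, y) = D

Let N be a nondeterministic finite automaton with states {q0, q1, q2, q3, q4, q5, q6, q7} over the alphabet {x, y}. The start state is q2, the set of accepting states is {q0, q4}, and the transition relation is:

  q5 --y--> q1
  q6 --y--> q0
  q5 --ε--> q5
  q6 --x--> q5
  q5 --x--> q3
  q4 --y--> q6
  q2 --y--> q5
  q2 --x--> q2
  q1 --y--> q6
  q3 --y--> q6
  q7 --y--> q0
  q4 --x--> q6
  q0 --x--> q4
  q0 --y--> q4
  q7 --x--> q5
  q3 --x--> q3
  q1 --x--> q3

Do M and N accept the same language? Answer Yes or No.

Yes

Exploring the product automaton M × N from the start pair (A, q2), following both machines on each input symbol, reaches 7 state pairs: (A, q2), (E, q5), (F, q3), (B, q1), (D, q6), (C, q0), (G, q4).
M accepts in {C, G} and N accepts in {q0, q4}. In every reachable pair the two components are either both accepting — (C, q0), (G, q4) — or both non-accepting, so no string is accepted by exactly one of the machines: L(M) \ L(N) and L(N) \ L(M) are both empty.
Hence every string is accepted by M iff it is accepted by N, and the two languages coincide.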